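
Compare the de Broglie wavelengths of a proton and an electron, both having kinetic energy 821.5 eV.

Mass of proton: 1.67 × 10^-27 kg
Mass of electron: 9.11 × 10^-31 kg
The electron has the longer wavelength.

Using λ = h/√(2mKE):

For proton: λ₁ = h/√(2m₁KE) = 9.99 × 10^-13 m
For electron: λ₂ = h/√(2m₂KE) = 4.28 × 10^-11 m

Since λ ∝ 1/√m at constant kinetic energy, the lighter particle has the longer wavelength.

The electron has the longer de Broglie wavelength.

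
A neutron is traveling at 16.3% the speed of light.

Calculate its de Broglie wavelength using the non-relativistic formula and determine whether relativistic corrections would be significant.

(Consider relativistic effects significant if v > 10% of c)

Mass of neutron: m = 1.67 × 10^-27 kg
Yes, relativistic corrections are needed.

Using the non-relativistic de Broglie formula λ = h/(mv):

v = 16.3% × c = 4.887 × 10^7 m/s

λ = h/(mv)
λ = (6.626 × 10^-34 J·s) / (1.67 × 10^-27 kg × 4.887 × 10^7 m/s)
λ = 8.12 × 10^-15 m

Since v = 16.3% of c > 10% of c, relativistic corrections ARE significant and the actual wavelength would differ from this non-relativistic estimate.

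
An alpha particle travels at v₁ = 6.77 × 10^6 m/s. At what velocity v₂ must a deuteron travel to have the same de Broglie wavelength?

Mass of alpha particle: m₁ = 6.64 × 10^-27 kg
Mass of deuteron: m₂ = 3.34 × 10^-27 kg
v₂ = 1.35 × 10^7 m/s

For equal de Broglie wavelengths: λ₁ = λ₂

h/(m₁v₁) = h/(m₂v₂)
m₁v₁ = m₂v₂
v₂ = v₁ · (m₁/m₂)

v₂ = 6.77 × 10^6 m/s × (6.64 × 10^-27 kg / 3.34 × 10^-27 kg)
v₂ = 1.35 × 10^7 m/s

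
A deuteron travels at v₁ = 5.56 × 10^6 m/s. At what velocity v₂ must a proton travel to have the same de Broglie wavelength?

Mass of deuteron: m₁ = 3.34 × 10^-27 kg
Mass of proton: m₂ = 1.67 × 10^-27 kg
v₂ = 1.11 × 10^7 m/s

For equal de Broglie wavelengths: λ₁ = λ₂

h/(m₁v₁) = h/(m₂v₂)
m₁v₁ = m₂v₂
v₂ = v₁ · (m₁/m₂)

v₂ = 5.56 × 10^6 m/s × (3.34 × 10^-27 kg / 1.67 × 10^-27 kg)
v₂ = 1.11 × 10^7 m/s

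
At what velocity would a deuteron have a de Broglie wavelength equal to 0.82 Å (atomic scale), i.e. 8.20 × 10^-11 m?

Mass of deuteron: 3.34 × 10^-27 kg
2.42 × 10^3 m/s

From λ = h/(mv), solve for v:

v = h/(mλ)
v = (6.626 × 10^-34 J·s) / (3.34 × 10^-27 kg × 8.20 × 10^-11 m)
v = 2.42 × 10^3 m/s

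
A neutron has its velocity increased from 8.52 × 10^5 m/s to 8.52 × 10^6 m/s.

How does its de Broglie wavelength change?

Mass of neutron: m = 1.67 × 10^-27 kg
The wavelength decreases by a factor of 10.

Using λ = h/(mv):

Initial wavelength: λ₁ = h/(mv₁) = 4.66 × 10^-13 m
Final wavelength: λ₂ = h/(mv₂) = 4.66 × 10^-14 m

Since λ ∝ 1/v, when velocity increases by a factor of 10, the wavelength decreases by a factor of 10.

λ₂/λ₁ = v₁/v₂ = 1/10

The wavelength decreases by a factor of 10.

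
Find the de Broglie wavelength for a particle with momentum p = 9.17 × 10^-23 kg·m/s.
7.23 × 10^-12 m

Using the de Broglie relation λ = h/p:

λ = h/p
λ = (6.626 × 10^-34 J·s) / (9.17 × 10^-23 kg·m/s)
λ = 7.23 × 10^-12 m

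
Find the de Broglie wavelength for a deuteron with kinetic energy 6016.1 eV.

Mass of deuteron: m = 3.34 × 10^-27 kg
2.61 × 10^-13 m

Using λ = h/√(2mKE):

First convert KE to Joules: KE = 6016.1 eV = 9.639 × 10^-16 J

λ = h/√(2mKE)
λ = (6.626 × 10^-34 J·s) / √(2 × 3.34 × 10^-27 kg × 9.639 × 10^-16 J)
λ = 2.61 × 10^-13 m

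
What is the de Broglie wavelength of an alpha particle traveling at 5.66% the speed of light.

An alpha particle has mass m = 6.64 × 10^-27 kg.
5.88 × 10^-15 m

Using the de Broglie relation λ = h/(mv):

v = 5.66% × c = 1.697 × 10^7 m/s

λ = h/(mv)
λ = (6.626 × 10^-34 J·s) / (6.64 × 10^-27 kg × 1.697 × 10^7 m/s)
λ = 5.88 × 10^-15 m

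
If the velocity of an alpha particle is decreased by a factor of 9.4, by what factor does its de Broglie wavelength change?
The wavelength increases by a factor of 9.4.

From λ = h/(mv), the wavelength is inversely proportional to velocity:

λ ∝ 1/v

If v → v/9.4, then λ → 9.4λ

When velocity is decreased by a factor of 9.4, the wavelength increases by a factor of 9.4.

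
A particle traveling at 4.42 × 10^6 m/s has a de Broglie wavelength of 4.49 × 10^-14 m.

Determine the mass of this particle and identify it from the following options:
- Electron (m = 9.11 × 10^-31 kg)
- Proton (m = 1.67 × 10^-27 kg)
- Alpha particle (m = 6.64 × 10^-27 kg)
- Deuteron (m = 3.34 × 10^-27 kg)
The particle is a deuteron.

From λ = h/(mv), solve for mass:

m = h/(λv)
m = (6.626 × 10^-34 J·s) / (4.49 × 10^-14 m × 4.42 × 10^6 m/s)
m = 3.34 × 10^-27 kg

Comparing with the listed masses, this is closest to a deuteron.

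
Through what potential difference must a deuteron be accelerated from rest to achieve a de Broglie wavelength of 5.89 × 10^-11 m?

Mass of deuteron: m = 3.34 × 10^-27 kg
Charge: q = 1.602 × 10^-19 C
1.18 × 10^-1 V

From λ = h/√(2mqV), we solve for V:

λ² = h²/(2mqV)
V = h²/(2mqλ²)
V = (6.626 × 10^-34 J·s)² / (2 × 3.34 × 10^-27 kg × 1.602 × 10^-19 C × (5.89 × 10^-11 m)²)
V = 1.18 × 10^-1 V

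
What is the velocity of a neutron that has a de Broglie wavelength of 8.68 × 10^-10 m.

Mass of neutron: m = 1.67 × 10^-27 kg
4.57 × 10^2 m/s

From the de Broglie relation λ = h/(mv), we solve for v:

v = h/(mλ)
v = (6.626 × 10^-34 J·s) / (1.67 × 10^-27 kg × 8.68 × 10^-10 m)
v = 4.57 × 10^2 m/s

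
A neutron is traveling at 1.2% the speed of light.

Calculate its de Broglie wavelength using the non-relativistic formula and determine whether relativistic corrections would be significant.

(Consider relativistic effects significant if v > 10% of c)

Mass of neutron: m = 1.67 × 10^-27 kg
No, relativistic corrections are not needed.

Using the non-relativistic de Broglie formula λ = h/(mv):

v = 1.2% × c = 3.598 × 10^6 m/s

λ = h/(mv)
λ = (6.626 × 10^-34 J·s) / (1.67 × 10^-27 kg × 3.598 × 10^6 m/s)
λ = 1.10 × 10^-13 m

Since v = 1.2% of c < 10% of c, relativistic corrections are NOT significant and this non-relativistic result is a good approximation.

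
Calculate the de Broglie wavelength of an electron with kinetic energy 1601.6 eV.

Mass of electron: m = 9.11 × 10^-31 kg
3.06 × 10^-11 m

Using λ = h/√(2mKE):

First convert KE to Joules: KE = 1601.6 eV = 2.566 × 10^-16 J

λ = h/√(2mKE)
λ = (6.626 × 10^-34 J·s) / √(2 × 9.11 × 10^-31 kg × 2.566 × 10^-16 J)
λ = 3.06 × 10^-11 m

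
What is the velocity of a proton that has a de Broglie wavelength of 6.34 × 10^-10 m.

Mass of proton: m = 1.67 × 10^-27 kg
6.26 × 10^2 m/s

From the de Broglie relation λ = h/(mv), we solve for v:

v = h/(mλ)
v = (6.626 × 10^-34 J·s) / (1.67 × 10^-27 kg × 6.34 × 10^-10 m)
v = 6.26 × 10^2 m/s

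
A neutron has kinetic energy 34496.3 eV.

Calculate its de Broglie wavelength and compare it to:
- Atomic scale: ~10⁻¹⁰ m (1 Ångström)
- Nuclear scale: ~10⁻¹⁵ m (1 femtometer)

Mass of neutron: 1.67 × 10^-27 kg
λ = 1.54 × 10^-13 m, which is between nuclear and atomic scales.

Using λ = h/√(2mKE):

KE = 34496.3 eV = 5.527 × 10^-15 J

λ = h/√(2mKE)
λ = (6.626 × 10^-34 J·s) / √(2 × 1.67 × 10^-27 kg × 5.527 × 10^-15 J)
λ = 1.54 × 10^-13 m

Comparison:
- Atomic scale (10⁻¹⁰ m): λ is 0.0015× this size
- Nuclear scale (10⁻¹⁵ m): λ is 1.5e+02× this size

The wavelength is between nuclear and atomic scales.

This wavelength is appropriate for probing atomic structure but too large for nuclear physics experiments.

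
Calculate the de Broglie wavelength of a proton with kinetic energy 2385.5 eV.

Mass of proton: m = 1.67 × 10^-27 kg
5.86 × 10^-13 m

Using λ = h/√(2mKE):

First convert KE to Joules: KE = 2385.5 eV = 3.822 × 10^-16 J

λ = h/√(2mKE)
λ = (6.626 × 10^-34 J·s) / √(2 × 1.67 × 10^-27 kg × 3.822 × 10^-16 J)
λ = 5.86 × 10^-13 m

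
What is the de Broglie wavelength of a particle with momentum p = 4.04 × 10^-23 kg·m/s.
1.64 × 10^-11 m

Using the de Broglie relation λ = h/p:

λ = h/p
λ = (6.626 × 10^-34 J·s) / (4.04 × 10^-23 kg·m/s)
λ = 1.64 × 10^-11 m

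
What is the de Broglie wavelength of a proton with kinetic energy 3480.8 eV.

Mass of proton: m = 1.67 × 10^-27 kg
4.85 × 10^-13 m

Using λ = h/√(2mKE):

First convert KE to Joules: KE = 3480.8 eV = 5.577 × 10^-16 J

λ = h/√(2mKE)
λ = (6.626 × 10^-34 J·s) / √(2 × 1.67 × 10^-27 kg × 5.577 × 10^-16 J)
λ = 4.85 × 10^-13 m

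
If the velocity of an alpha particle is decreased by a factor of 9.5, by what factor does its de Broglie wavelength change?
The wavelength increases by a factor of 9.5.

From λ = h/(mv), the wavelength is inversely proportional to velocity:

λ ∝ 1/v

If v → v/9.5, then λ → 9.5λ

When velocity is decreased by a factor of 9.5, the wavelength increases by a factor of 9.5.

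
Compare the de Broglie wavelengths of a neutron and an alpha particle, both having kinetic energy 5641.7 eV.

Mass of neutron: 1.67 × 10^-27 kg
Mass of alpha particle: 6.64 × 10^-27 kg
The neutron has the longer wavelength.

Using λ = h/√(2mKE):

For neutron: λ₁ = h/√(2m₁KE) = 3.81 × 10^-13 m
For alpha particle: λ₂ = h/√(2m₂KE) = 1.91 × 10^-13 m

Since λ ∝ 1/√m at constant kinetic energy, the lighter particle has the longer wavelength.

The neutron has the longer de Broglie wavelength.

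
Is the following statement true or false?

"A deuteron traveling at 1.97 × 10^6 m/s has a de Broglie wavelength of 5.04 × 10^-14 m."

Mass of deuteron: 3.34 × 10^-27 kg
False

The claim is incorrect.

Using λ = h/(mv):
λ = (6.626 × 10^-34 J·s) / (3.34 × 10^-27 kg × 1.97 × 10^6 m/s)
λ = 1.01 × 10^-13 m

The actual wavelength differs from the claimed 5.04 × 10^-14 m.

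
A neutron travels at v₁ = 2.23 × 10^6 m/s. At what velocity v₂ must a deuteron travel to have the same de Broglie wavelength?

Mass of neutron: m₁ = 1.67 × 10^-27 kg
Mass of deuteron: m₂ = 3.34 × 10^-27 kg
v₂ = 1.12 × 10^6 m/s

For equal de Broglie wavelengths: λ₁ = λ₂

h/(m₁v₁) = h/(m₂v₂)
m₁v₁ = m₂v₂
v₂ = v₁ · (m₁/m₂)

v₂ = 2.23 × 10^6 m/s × (1.67 × 10^-27 kg / 3.34 × 10^-27 kg)
v₂ = 1.12 × 10^6 m/s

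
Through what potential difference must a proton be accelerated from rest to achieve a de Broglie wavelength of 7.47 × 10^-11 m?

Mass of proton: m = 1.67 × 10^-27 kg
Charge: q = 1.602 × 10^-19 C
1.47 × 10^-1 V

From λ = h/√(2mqV), we solve for V:

λ² = h²/(2mqV)
V = h²/(2mqλ²)
V = (6.626 × 10^-34 J·s)² / (2 × 1.67 × 10^-27 kg × 1.602 × 10^-19 C × (7.47 × 10^-11 m)²)
V = 1.47 × 10^-1 V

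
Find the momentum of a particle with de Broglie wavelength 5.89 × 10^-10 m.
1.12 × 10^-24 kg·m/s

From the de Broglie relation λ = h/p, we solve for p:

p = h/λ
p = (6.626 × 10^-34 J·s) / (5.89 × 10^-10 m)
p = 1.12 × 10^-24 kg·m/s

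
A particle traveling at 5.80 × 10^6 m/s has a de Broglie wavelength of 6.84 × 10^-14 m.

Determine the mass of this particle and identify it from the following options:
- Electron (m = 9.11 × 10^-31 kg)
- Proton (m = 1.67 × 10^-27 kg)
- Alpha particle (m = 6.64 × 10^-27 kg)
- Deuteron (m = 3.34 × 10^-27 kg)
The particle is a proton.

From λ = h/(mv), solve for mass:

m = h/(λv)
m = (6.626 × 10^-34 J·s) / (6.84 × 10^-14 m × 5.80 × 10^6 m/s)
m = 1.67 × 10^-27 kg

Comparing with the listed masses, this is closest to a proton.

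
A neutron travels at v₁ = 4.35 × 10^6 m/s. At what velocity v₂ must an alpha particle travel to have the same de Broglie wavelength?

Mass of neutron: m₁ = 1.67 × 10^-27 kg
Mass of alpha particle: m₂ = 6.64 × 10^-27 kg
v₂ = 1.09 × 10^6 m/s

For equal de Broglie wavelengths: λ₁ = λ₂

h/(m₁v₁) = h/(m₂v₂)
m₁v₁ = m₂v₂
v₂ = v₁ · (m₁/m₂)

v₂ = 4.35 × 10^6 m/s × (1.67 × 10^-27 kg / 6.64 × 10^-27 kg)
v₂ = 1.09 × 10^6 m/s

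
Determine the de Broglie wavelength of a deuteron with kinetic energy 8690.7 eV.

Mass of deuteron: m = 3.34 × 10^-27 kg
2.17 × 10^-13 m

Using λ = h/√(2mKE):

First convert KE to Joules: KE = 8690.7 eV = 1.392 × 10^-15 J

λ = h/√(2mKE)
λ = (6.626 × 10^-34 J·s) / √(2 × 3.34 × 10^-27 kg × 1.392 × 10^-15 J)
λ = 2.17 × 10^-13 m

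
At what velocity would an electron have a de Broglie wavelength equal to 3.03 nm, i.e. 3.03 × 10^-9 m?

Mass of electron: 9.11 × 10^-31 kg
2.40 × 10^5 m/s

From λ = h/(mv), solve for v:

v = h/(mλ)
v = (6.626 × 10^-34 J·s) / (9.11 × 10^-31 kg × 3.03 × 10^-9 m)
v = 2.40 × 10^5 m/s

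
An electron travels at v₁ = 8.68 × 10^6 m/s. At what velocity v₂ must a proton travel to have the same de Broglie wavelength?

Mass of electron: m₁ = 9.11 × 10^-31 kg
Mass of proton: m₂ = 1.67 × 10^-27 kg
v₂ = 4.74 × 10^3 m/s

For equal de Broglie wavelengths: λ₁ = λ₂

h/(m₁v₁) = h/(m₂v₂)
m₁v₁ = m₂v₂
v₂ = v₁ · (m₁/m₂)

v₂ = 8.68 × 10^6 m/s × (9.11 × 10^-31 kg / 1.67 × 10^-27 kg)
v₂ = 4.74 × 10^3 m/s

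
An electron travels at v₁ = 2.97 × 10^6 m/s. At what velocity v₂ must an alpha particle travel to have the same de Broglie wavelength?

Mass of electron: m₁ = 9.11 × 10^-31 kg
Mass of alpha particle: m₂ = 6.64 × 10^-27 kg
v₂ = 4.07 × 10^2 m/s

For equal de Broglie wavelengths: λ₁ = λ₂

h/(m₁v₁) = h/(m₂v₂)
m₁v₁ = m₂v₂
v₂ = v₁ · (m₁/m₂)

v₂ = 2.97 × 10^6 m/s × (9.11 × 10^-31 kg / 6.64 × 10^-27 kg)
v₂ = 4.07 × 10^2 m/s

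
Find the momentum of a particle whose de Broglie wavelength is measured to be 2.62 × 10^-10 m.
2.53 × 10^-24 kg·m/s

From the de Broglie relation λ = h/p, we solve for p:

p = h/λ
p = (6.626 × 10^-34 J·s) / (2.62 × 10^-10 m)
p = 2.53 × 10^-24 kg·m/s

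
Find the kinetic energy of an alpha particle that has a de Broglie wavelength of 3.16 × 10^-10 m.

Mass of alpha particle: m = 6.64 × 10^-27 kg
3.31 × 10^-22 J (or 2.07 × 10^-3 eV)

From λ = h/√(2mKE), we solve for KE:

λ² = h²/(2mKE)
KE = h²/(2mλ²)
KE = (6.626 × 10^-34 J·s)² / (2 × 6.64 × 10^-27 kg × (3.16 × 10^-10 m)²)
KE = 3.31 × 10^-22 J
KE = 2.07 × 10^-3 eV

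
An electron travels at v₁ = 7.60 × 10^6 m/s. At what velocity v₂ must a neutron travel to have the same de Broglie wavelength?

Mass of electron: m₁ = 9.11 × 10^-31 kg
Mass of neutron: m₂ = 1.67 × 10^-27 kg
v₂ = 4.15 × 10^3 m/s

For equal de Broglie wavelengths: λ₁ = λ₂

h/(m₁v₁) = h/(m₂v₂)
m₁v₁ = m₂v₂
v₂ = v₁ · (m₁/m₂)

v₂ = 7.60 × 10^6 m/s × (9.11 × 10^-31 kg / 1.67 × 10^-27 kg)
v₂ = 4.15 × 10^3 m/s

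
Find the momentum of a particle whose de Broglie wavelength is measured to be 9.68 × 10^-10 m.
6.85 × 10^-25 kg·m/s

From the de Broglie relation λ = h/p, we solve for p:

p = h/λ
p = (6.626 × 10^-34 J·s) / (9.68 × 10^-10 m)
p = 6.85 × 10^-25 kg·m/s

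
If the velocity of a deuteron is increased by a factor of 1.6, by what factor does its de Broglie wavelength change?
The wavelength decreases by a factor of 1.6.

From λ = h/(mv), the wavelength is inversely proportional to velocity:

λ ∝ 1/v

If v → 1.6v, then λ → λ/1.6

When velocity is increased by a factor of 1.6, the wavelength decreases by a factor of 1.6.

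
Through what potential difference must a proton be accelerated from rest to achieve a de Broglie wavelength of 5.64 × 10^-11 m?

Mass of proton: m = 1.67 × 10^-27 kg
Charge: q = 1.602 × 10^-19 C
2.58 × 10^-1 V

From λ = h/√(2mqV), we solve for V:

λ² = h²/(2mqV)
V = h²/(2mqλ²)
V = (6.626 × 10^-34 J·s)² / (2 × 1.67 × 10^-27 kg × 1.602 × 10^-19 C × (5.64 × 10^-11 m)²)
V = 2.58 × 10^-1 V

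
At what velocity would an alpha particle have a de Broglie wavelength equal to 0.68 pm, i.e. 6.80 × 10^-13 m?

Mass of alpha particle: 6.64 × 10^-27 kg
1.47 × 10^5 m/s

From λ = h/(mv), solve for v:

v = h/(mλ)
v = (6.626 × 10^-34 J·s) / (6.64 × 10^-27 kg × 6.80 × 10^-13 m)
v = 1.47 × 10^5 m/s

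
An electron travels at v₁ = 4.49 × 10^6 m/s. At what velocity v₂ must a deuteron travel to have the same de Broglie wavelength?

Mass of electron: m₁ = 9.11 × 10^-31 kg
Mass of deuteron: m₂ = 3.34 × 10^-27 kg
v₂ = 1.22 × 10^3 m/s

For equal de Broglie wavelengths: λ₁ = λ₂

h/(m₁v₁) = h/(m₂v₂)
m₁v₁ = m₂v₂
v₂ = v₁ · (m₁/m₂)

v₂ = 4.49 × 10^6 m/s × (9.11 × 10^-31 kg / 3.34 × 10^-27 kg)
v₂ = 1.22 × 10^3 m/s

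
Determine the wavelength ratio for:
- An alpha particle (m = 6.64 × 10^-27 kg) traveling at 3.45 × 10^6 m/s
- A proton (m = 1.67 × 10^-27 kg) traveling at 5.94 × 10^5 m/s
λ₁/λ₂ = 0.0433

Using λ = h/(mv):

λ₁ = h/(m₁v₁) = 2.89 × 10^-14 m
λ₂ = h/(m₂v₂) = 6.68 × 10^-13 m

Ratio λ₁/λ₂ = (m₂v₂)/(m₁v₁)
         = (1.67 × 10^-27 kg × 5.94 × 10^5 m/s) / (6.64 × 10^-27 kg × 3.45 × 10^6 m/s)
         = 0.0433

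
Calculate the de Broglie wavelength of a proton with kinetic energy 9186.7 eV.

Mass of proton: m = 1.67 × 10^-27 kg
2.99 × 10^-13 m

Using λ = h/√(2mKE):

First convert KE to Joules: KE = 9186.7 eV = 1.472 × 10^-15 J

λ = h/√(2mKE)
λ = (6.626 × 10^-34 J·s) / √(2 × 1.67 × 10^-27 kg × 1.472 × 10^-15 J)
λ = 2.99 × 10^-13 m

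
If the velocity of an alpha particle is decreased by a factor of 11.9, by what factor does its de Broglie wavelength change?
The wavelength increases by a factor of 11.9.

From λ = h/(mv), the wavelength is inversely proportional to velocity:

λ ∝ 1/v

If v → v/11.9, then λ → 11.9λ

When velocity is decreased by a factor of 11.9, the wavelength increases by a factor of 11.9.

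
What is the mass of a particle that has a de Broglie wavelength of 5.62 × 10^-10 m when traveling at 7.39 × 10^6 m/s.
1.60 × 10^-31 kg

From the de Broglie relation λ = h/(mv), we solve for m:

m = h/(λv)
m = (6.626 × 10^-34 J·s) / (5.62 × 10^-10 m × 7.39 × 10^6 m/s)
m = 1.60 × 10^-31 kg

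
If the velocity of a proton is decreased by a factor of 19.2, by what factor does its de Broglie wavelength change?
The wavelength increases by a factor of 19.2.

From λ = h/(mv), the wavelength is inversely proportional to velocity:

λ ∝ 1/v

If v → v/19.2, then λ → 19.2λ

When velocity is decreased by a factor of 19.2, the wavelength increases by a factor of 19.2.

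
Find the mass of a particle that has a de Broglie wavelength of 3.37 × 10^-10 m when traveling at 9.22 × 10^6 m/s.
2.13 × 10^-31 kg

From the de Broglie relation λ = h/(mv), we solve for m:

m = h/(λv)
m = (6.626 × 10^-34 J·s) / (3.37 × 10^-10 m × 9.22 × 10^6 m/s)
m = 2.13 × 10^-31 kg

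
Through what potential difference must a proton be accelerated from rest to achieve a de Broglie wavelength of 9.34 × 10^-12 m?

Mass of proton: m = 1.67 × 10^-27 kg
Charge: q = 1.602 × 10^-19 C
9.41 V

From λ = h/√(2mqV), we solve for V:

λ² = h²/(2mqV)
V = h²/(2mqλ²)
V = (6.626 × 10^-34 J·s)² / (2 × 1.67 × 10^-27 kg × 1.602 × 10^-19 C × (9.34 × 10^-12 m)²)
V = 9.41 V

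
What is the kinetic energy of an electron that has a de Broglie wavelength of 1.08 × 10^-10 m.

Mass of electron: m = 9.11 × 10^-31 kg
2.07 × 10^-17 J (or 129 eV)

From λ = h/√(2mKE), we solve for KE:

λ² = h²/(2mKE)
KE = h²/(2mλ²)
KE = (6.626 × 10^-34 J·s)² / (2 × 9.11 × 10^-31 kg × (1.08 × 10^-10 m)²)
KE = 2.07 × 10^-17 J
KE = 129 eV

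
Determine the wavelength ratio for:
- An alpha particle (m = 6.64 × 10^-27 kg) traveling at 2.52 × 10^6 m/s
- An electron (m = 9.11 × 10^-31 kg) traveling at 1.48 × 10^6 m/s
λ₁/λ₂ = 8.06 × 10^-5

Using λ = h/(mv):

λ₁ = h/(m₁v₁) = 3.96 × 10^-14 m
λ₂ = h/(m₂v₂) = 4.91 × 10^-10 m

Ratio λ₁/λ₂ = (m₂v₂)/(m₁v₁)
         = (9.11 × 10^-31 kg × 1.48 × 10^6 m/s) / (6.64 × 10^-27 kg × 2.52 × 10^6 m/s)
         = 8.06 × 10^-5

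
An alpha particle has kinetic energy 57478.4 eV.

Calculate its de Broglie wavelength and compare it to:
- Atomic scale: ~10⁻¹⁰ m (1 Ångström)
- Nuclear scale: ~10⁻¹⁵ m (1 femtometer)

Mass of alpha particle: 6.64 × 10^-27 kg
λ = 5.99 × 10^-14 m, which is between nuclear and atomic scales.

Using λ = h/√(2mKE):

KE = 57478.4 eV = 9.209 × 10^-15 J

λ = h/√(2mKE)
λ = (6.626 × 10^-34 J·s) / √(2 × 6.64 × 10^-27 kg × 9.209 × 10^-15 J)
λ = 5.99 × 10^-14 m

Comparison:
- Atomic scale (10⁻¹⁰ m): λ is 0.0006× this size
- Nuclear scale (10⁻¹⁵ m): λ is 60× this size

The wavelength is between nuclear and atomic scales.

This wavelength is appropriate for probing atomic structure but too large for nuclear physics experiments.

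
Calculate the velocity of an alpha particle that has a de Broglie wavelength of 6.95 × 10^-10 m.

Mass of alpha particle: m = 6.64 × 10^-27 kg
1.44 × 10^2 m/s

From the de Broglie relation λ = h/(mv), we solve for v:

v = h/(mλ)
v = (6.626 × 10^-34 J·s) / (6.64 × 10^-27 kg × 6.95 × 10^-10 m)
v = 1.44 × 10^2 m/s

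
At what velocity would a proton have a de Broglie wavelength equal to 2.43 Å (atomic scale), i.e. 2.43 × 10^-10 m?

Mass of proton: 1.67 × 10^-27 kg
1.63 × 10^3 m/s

From λ = h/(mv), solve for v:

v = h/(mλ)
v = (6.626 × 10^-34 J·s) / (1.67 × 10^-27 kg × 2.43 × 10^-10 m)
v = 1.63 × 10^3 m/s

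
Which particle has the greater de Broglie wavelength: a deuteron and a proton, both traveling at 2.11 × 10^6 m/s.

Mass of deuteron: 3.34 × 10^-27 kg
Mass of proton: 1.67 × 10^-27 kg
The proton has the longer wavelength.

Using λ = h/(mv), since both particles have the same velocity, the wavelength depends only on mass.

For deuteron: λ₁ = h/(m₁v) = 9.40 × 10^-14 m
For proton: λ₂ = h/(m₂v) = 1.88 × 10^-13 m

Since λ ∝ 1/m at constant velocity, the lighter particle has the longer wavelength.

The proton has the longer de Broglie wavelength.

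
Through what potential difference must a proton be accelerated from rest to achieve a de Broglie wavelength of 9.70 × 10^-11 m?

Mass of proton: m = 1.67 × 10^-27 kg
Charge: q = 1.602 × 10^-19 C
8.72 × 10^-2 V

From λ = h/√(2mqV), we solve for V:

λ² = h²/(2mqV)
V = h²/(2mqλ²)
V = (6.626 × 10^-34 J·s)² / (2 × 1.67 × 10^-27 kg × 1.602 × 10^-19 C × (9.70 × 10^-11 m)²)
V = 8.72 × 10^-2 V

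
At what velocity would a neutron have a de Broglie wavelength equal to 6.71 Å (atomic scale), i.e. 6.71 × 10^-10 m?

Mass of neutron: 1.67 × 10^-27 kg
5.91 × 10^2 m/s

From λ = h/(mv), solve for v:

v = h/(mλ)
v = (6.626 × 10^-34 J·s) / (1.67 × 10^-27 kg × 6.71 × 10^-10 m)
v = 5.91 × 10^2 m/s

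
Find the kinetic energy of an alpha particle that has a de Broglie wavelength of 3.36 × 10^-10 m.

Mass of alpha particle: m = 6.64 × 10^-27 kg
2.93 × 10^-22 J (or 1.83 × 10^-3 eV)

From λ = h/√(2mKE), we solve for KE:

λ² = h²/(2mKE)
KE = h²/(2mλ²)
KE = (6.626 × 10^-34 J·s)² / (2 × 6.64 × 10^-27 kg × (3.36 × 10^-10 m)²)
KE = 2.93 × 10^-22 J
KE = 1.83 × 10^-3 eV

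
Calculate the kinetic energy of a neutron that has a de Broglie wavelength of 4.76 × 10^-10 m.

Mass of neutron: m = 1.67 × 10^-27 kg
5.80 × 10^-22 J (or 3.62 × 10^-3 eV)

From λ = h/√(2mKE), we solve for KE:

λ² = h²/(2mKE)
KE = h²/(2mλ²)
KE = (6.626 × 10^-34 J·s)² / (2 × 1.67 × 10^-27 kg × (4.76 × 10^-10 m)²)
KE = 5.80 × 10^-22 J
KE = 3.62 × 10^-3 eV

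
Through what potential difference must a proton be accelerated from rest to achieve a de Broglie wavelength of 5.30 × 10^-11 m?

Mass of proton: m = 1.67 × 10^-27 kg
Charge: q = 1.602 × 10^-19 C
2.92 × 10^-1 V

From λ = h/√(2mqV), we solve for V:

λ² = h²/(2mqV)
V = h²/(2mqλ²)
V = (6.626 × 10^-34 J·s)² / (2 × 1.67 × 10^-27 kg × 1.602 × 10^-19 C × (5.30 × 10^-11 m)²)
V = 2.92 × 10^-1 V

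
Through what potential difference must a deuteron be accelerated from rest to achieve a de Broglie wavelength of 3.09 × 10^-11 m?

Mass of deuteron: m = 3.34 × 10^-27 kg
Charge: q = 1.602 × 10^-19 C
4.30 × 10^-1 V

From λ = h/√(2mqV), we solve for V:

λ² = h²/(2mqV)
V = h²/(2mqλ²)
V = (6.626 × 10^-34 J·s)² / (2 × 3.34 × 10^-27 kg × 1.602 × 10^-19 C × (3.09 × 10^-11 m)²)
V = 4.30 × 10^-1 V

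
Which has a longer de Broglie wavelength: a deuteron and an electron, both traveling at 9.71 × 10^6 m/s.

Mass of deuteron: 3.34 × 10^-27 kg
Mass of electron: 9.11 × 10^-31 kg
The electron has the longer wavelength.

Using λ = h/(mv), since both particles have the same velocity, the wavelength depends only on mass.

For deuteron: λ₁ = h/(m₁v) = 2.04 × 10^-14 m
For electron: λ₂ = h/(m₂v) = 7.49 × 10^-11 m

Since λ ∝ 1/m at constant velocity, the lighter particle has the longer wavelength.

The electron has the longer de Broglie wavelength.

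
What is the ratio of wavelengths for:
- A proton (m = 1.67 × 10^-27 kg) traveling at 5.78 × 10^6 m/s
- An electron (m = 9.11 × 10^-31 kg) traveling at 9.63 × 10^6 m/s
λ₁/λ₂ = 9.09 × 10^-4

Using λ = h/(mv):

λ₁ = h/(m₁v₁) = 6.86 × 10^-14 m
λ₂ = h/(m₂v₂) = 7.55 × 10^-11 m

Ratio λ₁/λ₂ = (m₂v₂)/(m₁v₁)
         = (9.11 × 10^-31 kg × 9.63 × 10^6 m/s) / (1.67 × 10^-27 kg × 5.78 × 10^6 m/s)
         = 9.09 × 10^-4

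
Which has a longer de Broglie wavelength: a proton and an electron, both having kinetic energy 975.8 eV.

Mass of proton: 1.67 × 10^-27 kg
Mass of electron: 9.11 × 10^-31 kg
The electron has the longer wavelength.

Using λ = h/√(2mKE):

For proton: λ₁ = h/√(2m₁KE) = 9.17 × 10^-13 m
For electron: λ₂ = h/√(2m₂KE) = 3.93 × 10^-11 m

Since λ ∝ 1/√m at constant kinetic energy, the lighter particle has the longer wavelength.

The electron has the longer de Broglie wavelength.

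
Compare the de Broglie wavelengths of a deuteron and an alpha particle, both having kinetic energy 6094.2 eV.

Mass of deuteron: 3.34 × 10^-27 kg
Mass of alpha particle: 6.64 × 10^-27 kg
The deuteron has the longer wavelength.

Using λ = h/√(2mKE):

For deuteron: λ₁ = h/√(2m₁KE) = 2.59 × 10^-13 m
For alpha particle: λ₂ = h/√(2m₂KE) = 1.84 × 10^-13 m

Since λ ∝ 1/√m at constant kinetic energy, the lighter particle has the longer wavelength.

The deuteron has the longer de Broglie wavelength.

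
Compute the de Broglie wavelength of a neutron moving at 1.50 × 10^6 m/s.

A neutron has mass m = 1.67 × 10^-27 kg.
2.65 × 10^-13 m

Using the de Broglie relation λ = h/(mv):

λ = h/(mv)
λ = (6.626 × 10^-34 J·s) / (1.67 × 10^-27 kg × 1.50 × 10^6 m/s)
λ = 2.65 × 10^-13 m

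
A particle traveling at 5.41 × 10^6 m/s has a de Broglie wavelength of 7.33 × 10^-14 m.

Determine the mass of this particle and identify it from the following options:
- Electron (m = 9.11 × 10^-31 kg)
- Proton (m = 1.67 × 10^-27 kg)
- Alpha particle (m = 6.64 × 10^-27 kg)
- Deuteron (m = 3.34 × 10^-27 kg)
The particle is a proton.

From λ = h/(mv), solve for mass:

m = h/(λv)
m = (6.626 × 10^-34 J·s) / (7.33 × 10^-14 m × 5.41 × 10^6 m/s)
m = 1.67 × 10^-27 kg

Comparing with the listed masses, this is closest to a proton.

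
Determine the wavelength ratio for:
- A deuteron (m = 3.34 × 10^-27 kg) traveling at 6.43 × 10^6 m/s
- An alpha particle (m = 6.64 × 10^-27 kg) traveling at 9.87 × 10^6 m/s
λ₁/λ₂ = 3.05

Using λ = h/(mv):

λ₁ = h/(m₁v₁) = 3.09 × 10^-14 m
λ₂ = h/(m₂v₂) = 1.01 × 10^-14 m

Ratio λ₁/λ₂ = (m₂v₂)/(m₁v₁)
         = (6.64 × 10^-27 kg × 9.87 × 10^6 m/s) / (3.34 × 10^-27 kg × 6.43 × 10^6 m/s)
         = 3.05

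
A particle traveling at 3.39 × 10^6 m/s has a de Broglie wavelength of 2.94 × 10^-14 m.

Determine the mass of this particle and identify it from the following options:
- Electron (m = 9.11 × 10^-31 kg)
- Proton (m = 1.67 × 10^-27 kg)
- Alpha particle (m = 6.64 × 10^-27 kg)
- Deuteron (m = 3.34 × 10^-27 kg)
The particle is an alpha particle.

From λ = h/(mv), solve for mass:

m = h/(λv)
m = (6.626 × 10^-34 J·s) / (2.94 × 10^-14 m × 3.39 × 10^6 m/s)
m = 6.65 × 10^-27 kg

Comparing with the listed masses, this is closest to an alpha particle.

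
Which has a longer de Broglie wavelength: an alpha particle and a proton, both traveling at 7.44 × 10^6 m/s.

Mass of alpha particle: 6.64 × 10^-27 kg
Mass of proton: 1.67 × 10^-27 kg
The proton has the longer wavelength.

Using λ = h/(mv), since both particles have the same velocity, the wavelength depends only on mass.

For alpha particle: λ₁ = h/(m₁v) = 1.34 × 10^-14 m
For proton: λ₂ = h/(m₂v) = 5.33 × 10^-14 m

Since λ ∝ 1/m at constant velocity, the lighter particle has the longer wavelength.

The proton has the longer de Broglie wavelength.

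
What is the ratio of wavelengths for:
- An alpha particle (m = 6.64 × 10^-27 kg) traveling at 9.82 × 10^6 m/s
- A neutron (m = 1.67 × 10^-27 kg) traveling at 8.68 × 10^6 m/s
λ₁/λ₂ = 0.222

Using λ = h/(mv):

λ₁ = h/(m₁v₁) = 1.02 × 10^-14 m
λ₂ = h/(m₂v₂) = 4.57 × 10^-14 m

Ratio λ₁/λ₂ = (m₂v₂)/(m₁v₁)
         = (1.67 × 10^-27 kg × 8.68 × 10^6 m/s) / (6.64 × 10^-27 kg × 9.82 × 10^6 m/s)
         = 0.222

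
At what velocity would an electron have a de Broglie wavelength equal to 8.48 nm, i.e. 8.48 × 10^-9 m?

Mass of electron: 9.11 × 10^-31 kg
8.58 × 10^4 m/s

From λ = h/(mv), solve for v:

v = h/(mλ)
v = (6.626 × 10^-34 J·s) / (9.11 × 10^-31 kg × 8.48 × 10^-9 m)
v = 8.58 × 10^4 m/s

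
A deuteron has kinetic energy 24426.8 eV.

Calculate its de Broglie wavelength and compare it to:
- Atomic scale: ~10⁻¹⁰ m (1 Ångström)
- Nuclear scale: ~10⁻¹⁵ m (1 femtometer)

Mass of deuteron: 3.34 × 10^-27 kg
λ = 1.30 × 10^-13 m, which is between nuclear and atomic scales.

Using λ = h/√(2mKE):

KE = 24426.8 eV = 3.914 × 10^-15 J

λ = h/√(2mKE)
λ = (6.626 × 10^-34 J·s) / √(2 × 3.34 × 10^-27 kg × 3.914 × 10^-15 J)
λ = 1.30 × 10^-13 m

Comparison:
- Atomic scale (10⁻¹⁰ m): λ is 0.0013× this size
- Nuclear scale (10⁻¹⁵ m): λ is 1.3e+02× this size

The wavelength is between nuclear and atomic scales.

This wavelength is appropriate for probing atomic structure but too large for nuclear physics experiments.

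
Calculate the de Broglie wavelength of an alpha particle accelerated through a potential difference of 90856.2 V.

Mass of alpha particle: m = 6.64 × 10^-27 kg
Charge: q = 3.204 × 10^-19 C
3.37 × 10^-14 m

When a particle is accelerated through voltage V, it gains kinetic energy KE = qV.

The de Broglie wavelength is then λ = h/√(2mqV):

λ = h/√(2mqV)
λ = (6.626 × 10^-34 J·s) / √(2 × 6.64 × 10^-27 kg × 3.204 × 10^-19 C × 90856.2 V)
λ = 3.37 × 10^-14 m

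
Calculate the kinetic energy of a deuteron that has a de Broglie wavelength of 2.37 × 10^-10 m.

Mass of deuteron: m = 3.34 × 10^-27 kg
1.17 × 10^-21 J (or 7.30 × 10^-3 eV)

From λ = h/√(2mKE), we solve for KE:

λ² = h²/(2mKE)
KE = h²/(2mλ²)
KE = (6.626 × 10^-34 J·s)² / (2 × 3.34 × 10^-27 kg × (2.37 × 10^-10 m)²)
KE = 1.17 × 10^-21 J
KE = 7.30 × 10^-3 eV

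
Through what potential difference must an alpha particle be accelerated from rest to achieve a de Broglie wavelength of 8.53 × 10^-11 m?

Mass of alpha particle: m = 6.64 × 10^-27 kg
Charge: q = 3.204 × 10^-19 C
1.42 × 10^-2 V

From λ = h/√(2mqV), we solve for V:

λ² = h²/(2mqV)
V = h²/(2mqλ²)
V = (6.626 × 10^-34 J·s)² / (2 × 6.64 × 10^-27 kg × 3.204 × 10^-19 C × (8.53 × 10^-11 m)²)
V = 1.42 × 10^-2 V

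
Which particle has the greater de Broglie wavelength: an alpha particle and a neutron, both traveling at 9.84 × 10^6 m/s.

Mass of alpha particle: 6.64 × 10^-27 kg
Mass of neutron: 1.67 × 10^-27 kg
The neutron has the longer wavelength.

Using λ = h/(mv), since both particles have the same velocity, the wavelength depends only on mass.

For alpha particle: λ₁ = h/(m₁v) = 1.01 × 10^-14 m
For neutron: λ₂ = h/(m₂v) = 4.03 × 10^-14 m

Since λ ∝ 1/m at constant velocity, the lighter particle has the longer wavelength.

The neutron has the longer de Broglie wavelength.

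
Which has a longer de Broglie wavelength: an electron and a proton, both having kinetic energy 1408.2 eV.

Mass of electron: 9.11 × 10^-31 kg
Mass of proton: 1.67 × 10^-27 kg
The electron has the longer wavelength.

Using λ = h/√(2mKE):

For electron: λ₁ = h/√(2m₁KE) = 3.27 × 10^-11 m
For proton: λ₂ = h/√(2m₂KE) = 7.63 × 10^-13 m

Since λ ∝ 1/√m at constant kinetic energy, the lighter particle has the longer wavelength.

The electron has the longer de Broglie wavelength.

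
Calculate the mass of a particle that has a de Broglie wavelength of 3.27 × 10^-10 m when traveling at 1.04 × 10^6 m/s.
1.95 × 10^-30 kg

From the de Broglie relation λ = h/(mv), we solve for m:

m = h/(λv)
m = (6.626 × 10^-34 J·s) / (3.27 × 10^-10 m × 1.04 × 10^6 m/s)
m = 1.95 × 10^-30 kg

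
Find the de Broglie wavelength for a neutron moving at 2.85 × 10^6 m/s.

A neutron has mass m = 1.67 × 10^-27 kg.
1.39 × 10^-13 m

Using the de Broglie relation λ = h/(mv):

λ = h/(mv)
λ = (6.626 × 10^-34 J·s) / (1.67 × 10^-27 kg × 2.85 × 10^6 m/s)
λ = 1.39 × 10^-13 m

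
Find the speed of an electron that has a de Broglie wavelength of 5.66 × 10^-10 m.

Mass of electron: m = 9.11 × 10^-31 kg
1.29 × 10^6 m/s

From the de Broglie relation λ = h/(mv), we solve for v:

v = h/(mλ)
v = (6.626 × 10^-34 J·s) / (9.11 × 10^-31 kg × 5.66 × 10^-10 m)
v = 1.29 × 10^6 m/s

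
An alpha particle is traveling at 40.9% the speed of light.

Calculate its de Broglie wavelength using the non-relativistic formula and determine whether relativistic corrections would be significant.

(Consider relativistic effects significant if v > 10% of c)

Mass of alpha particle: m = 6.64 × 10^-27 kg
Yes, relativistic corrections are needed.

Using the non-relativistic de Broglie formula λ = h/(mv):

v = 40.9% × c = 1.226 × 10^8 m/s

λ = h/(mv)
λ = (6.626 × 10^-34 J·s) / (6.64 × 10^-27 kg × 1.226 × 10^8 m/s)
λ = 8.14 × 10^-16 m

Since v = 40.9% of c > 10% of c, relativistic corrections ARE significant and the actual wavelength would differ from this non-relativistic estimate.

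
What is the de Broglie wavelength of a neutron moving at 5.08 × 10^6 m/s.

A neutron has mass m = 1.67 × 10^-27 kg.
7.81 × 10^-14 m

Using the de Broglie relation λ = h/(mv):

λ = h/(mv)
λ = (6.626 × 10^-34 J·s) / (1.67 × 10^-27 kg × 5.08 × 10^6 m/s)
λ = 7.81 × 10^-14 m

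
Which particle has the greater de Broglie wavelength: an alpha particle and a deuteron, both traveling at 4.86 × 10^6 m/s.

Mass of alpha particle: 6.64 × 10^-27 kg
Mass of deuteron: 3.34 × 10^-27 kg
The deuteron has the longer wavelength.

Using λ = h/(mv), since both particles have the same velocity, the wavelength depends only on mass.

For alpha particle: λ₁ = h/(m₁v) = 2.05 × 10^-14 m
For deuteron: λ₂ = h/(m₂v) = 4.08 × 10^-14 m

Since λ ∝ 1/m at constant velocity, the lighter particle has the longer wavelength.

The deuteron has the longer de Broglie wavelength.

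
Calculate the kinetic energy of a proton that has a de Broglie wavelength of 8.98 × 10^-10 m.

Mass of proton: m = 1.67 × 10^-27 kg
1.63 × 10^-22 J (or 1.02 × 10^-3 eV)

From λ = h/√(2mKE), we solve for KE:

λ² = h²/(2mKE)
KE = h²/(2mλ²)
KE = (6.626 × 10^-34 J·s)² / (2 × 1.67 × 10^-27 kg × (8.98 × 10^-10 m)²)
KE = 1.63 × 10^-22 J
KE = 1.02 × 10^-3 eV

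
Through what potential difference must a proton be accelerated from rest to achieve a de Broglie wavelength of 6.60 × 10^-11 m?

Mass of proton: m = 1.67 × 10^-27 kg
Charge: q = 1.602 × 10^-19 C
1.88 × 10^-1 V

From λ = h/√(2mqV), we solve for V:

λ² = h²/(2mqV)
V = h²/(2mqλ²)
V = (6.626 × 10^-34 J·s)² / (2 × 1.67 × 10^-27 kg × 1.602 × 10^-19 C × (6.60 × 10^-11 m)²)
V = 1.88 × 10^-1 V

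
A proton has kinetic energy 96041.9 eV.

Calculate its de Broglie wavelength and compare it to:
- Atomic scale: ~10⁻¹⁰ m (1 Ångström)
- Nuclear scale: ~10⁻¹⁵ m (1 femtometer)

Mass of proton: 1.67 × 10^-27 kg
λ = 9.24 × 10^-14 m, which is between nuclear and atomic scales.

Using λ = h/√(2mKE):

KE = 96041.9 eV = 1.539 × 10^-14 J

λ = h/√(2mKE)
λ = (6.626 × 10^-34 J·s) / √(2 × 1.67 × 10^-27 kg × 1.539 × 10^-14 J)
λ = 9.24 × 10^-14 m

Comparison:
- Atomic scale (10⁻¹⁰ m): λ is 0.00092× this size
- Nuclear scale (10⁻¹⁵ m): λ is 92× this size

The wavelength is between nuclear and atomic scales.

This wavelength is appropriate for probing atomic structure but too large for nuclear physics experiments.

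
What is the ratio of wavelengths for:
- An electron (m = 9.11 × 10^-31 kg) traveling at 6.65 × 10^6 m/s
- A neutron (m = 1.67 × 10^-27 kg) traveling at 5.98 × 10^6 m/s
λ₁/λ₂ = 1.65 × 10^3

Using λ = h/(mv):

λ₁ = h/(m₁v₁) = 1.09 × 10^-10 m
λ₂ = h/(m₂v₂) = 6.63 × 10^-14 m

Ratio λ₁/λ₂ = (m₂v₂)/(m₁v₁)
         = (1.67 × 10^-27 kg × 5.98 × 10^6 m/s) / (9.11 × 10^-31 kg × 6.65 × 10^6 m/s)
         = 1.65 × 10^3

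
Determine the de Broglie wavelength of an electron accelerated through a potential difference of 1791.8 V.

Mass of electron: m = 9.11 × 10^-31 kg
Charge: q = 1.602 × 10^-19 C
2.90 × 10^-11 m

When a particle is accelerated through voltage V, it gains kinetic energy KE = qV.

The de Broglie wavelength is then λ = h/√(2mqV):

λ = h/√(2mqV)
λ = (6.626 × 10^-34 J·s) / √(2 × 9.11 × 10^-31 kg × 1.602 × 10^-19 C × 1791.8 V)
λ = 2.90 × 10^-11 m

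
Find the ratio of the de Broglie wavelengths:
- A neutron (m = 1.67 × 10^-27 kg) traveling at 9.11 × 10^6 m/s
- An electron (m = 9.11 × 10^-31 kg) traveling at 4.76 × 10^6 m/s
λ₁/λ₂ = 2.85 × 10^-4

Using λ = h/(mv):

λ₁ = h/(m₁v₁) = 4.36 × 10^-14 m
λ₂ = h/(m₂v₂) = 1.53 × 10^-10 m

Ratio λ₁/λ₂ = (m₂v₂)/(m₁v₁)
         = (9.11 × 10^-31 kg × 4.76 × 10^6 m/s) / (1.67 × 10^-27 kg × 9.11 × 10^6 m/s)
         = 2.85 × 10^-4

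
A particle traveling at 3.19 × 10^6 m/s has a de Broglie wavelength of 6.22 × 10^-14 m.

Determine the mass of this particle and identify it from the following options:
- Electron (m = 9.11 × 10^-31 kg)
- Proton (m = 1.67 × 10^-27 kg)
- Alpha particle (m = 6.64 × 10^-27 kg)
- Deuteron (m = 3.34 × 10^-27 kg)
The particle is a deuteron.

From λ = h/(mv), solve for mass:

m = h/(λv)
m = (6.626 × 10^-34 J·s) / (6.22 × 10^-14 m × 3.19 × 10^6 m/s)
m = 3.34 × 10^-27 kg

Comparing with the listed masses, this is closest to a deuteron.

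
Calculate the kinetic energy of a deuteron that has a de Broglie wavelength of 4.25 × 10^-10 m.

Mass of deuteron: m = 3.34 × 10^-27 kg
3.64 × 10^-22 J (or 2.27 × 10^-3 eV)

From λ = h/√(2mKE), we solve for KE:

λ² = h²/(2mKE)
KE = h²/(2mλ²)
KE = (6.626 × 10^-34 J·s)² / (2 × 3.34 × 10^-27 kg × (4.25 × 10^-10 m)²)
KE = 3.64 × 10^-22 J
KE = 2.27 × 10^-3 eV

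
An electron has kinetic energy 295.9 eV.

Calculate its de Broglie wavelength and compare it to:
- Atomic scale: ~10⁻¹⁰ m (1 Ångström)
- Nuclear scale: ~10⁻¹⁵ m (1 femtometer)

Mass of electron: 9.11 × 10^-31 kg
λ = 7.13 × 10^-11 m, which is between nuclear and atomic scales.

Using λ = h/√(2mKE):

KE = 295.9 eV = 4.741 × 10^-17 J

λ = h/√(2mKE)
λ = (6.626 × 10^-34 J·s) / √(2 × 9.11 × 10^-31 kg × 4.741 × 10^-17 J)
λ = 7.13 × 10^-11 m

Comparison:
- Atomic scale (10⁻¹⁰ m): λ is 0.71× this size
- Nuclear scale (10⁻¹⁵ m): λ is 7.1e+04× this size

The wavelength is between nuclear and atomic scales.

This wavelength is appropriate for probing atomic structure but too large for nuclear physics experiments.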